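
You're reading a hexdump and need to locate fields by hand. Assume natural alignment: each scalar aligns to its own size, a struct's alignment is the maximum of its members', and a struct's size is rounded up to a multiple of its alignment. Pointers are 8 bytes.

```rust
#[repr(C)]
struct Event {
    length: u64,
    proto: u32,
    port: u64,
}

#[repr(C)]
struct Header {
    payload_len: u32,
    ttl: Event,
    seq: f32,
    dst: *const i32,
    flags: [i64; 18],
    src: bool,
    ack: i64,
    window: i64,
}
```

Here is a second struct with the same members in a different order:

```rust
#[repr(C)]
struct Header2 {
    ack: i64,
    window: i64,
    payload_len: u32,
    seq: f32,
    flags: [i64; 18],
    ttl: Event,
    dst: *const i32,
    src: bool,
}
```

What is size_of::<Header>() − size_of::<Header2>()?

Event: 0..8  length  (8B, 8-aligned); 8..12  proto  (4B, 4-aligned); 12..16  -- padding (4B); 16..24  port  (8B, 8-aligned); sizeof = 24, alignof = 8
0..4  payload_len  (4B, 4-aligned)
4..8  -- padding (4B)
8..32  ttl  (24B, 8-aligned)
32..36  seq  (4B, 4-aligned)
36..40  -- padding (4B)
40..48  dst  (8B, 8-aligned)
48..192  flags  (144B, 8-aligned)
192..193  src  (1B, 1-aligned)
193..200  -- padding (7B)
200..208  ack  (8B, 8-aligned)
208..216  window  (8B, 8-aligned)
sizeof = 216, alignof = 8
— Header2 —
0..8  ack  (8B, 8-aligned)
8..16  window  (8B, 8-aligned)
16..20  payload_len  (4B, 4-aligned)
20..24  seq  (4B, 4-aligned)
24..168  flags  (144B, 8-aligned)
168..192  ttl  (24B, 8-aligned)
192..200  dst  (8B, 8-aligned)
200..201  src  (1B, 1-aligned)
201..208  -- tail padding (7B)
sizeof = 208, alignof = 8
216 − 208 = 8

8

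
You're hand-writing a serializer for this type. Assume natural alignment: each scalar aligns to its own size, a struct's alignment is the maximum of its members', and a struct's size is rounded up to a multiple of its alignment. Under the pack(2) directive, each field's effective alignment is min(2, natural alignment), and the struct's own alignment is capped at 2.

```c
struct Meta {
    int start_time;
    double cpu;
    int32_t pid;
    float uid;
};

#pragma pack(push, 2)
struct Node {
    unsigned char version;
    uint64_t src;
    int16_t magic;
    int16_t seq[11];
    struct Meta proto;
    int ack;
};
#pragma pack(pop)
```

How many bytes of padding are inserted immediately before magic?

Meta: @0: start_time [4B, align 4] → 4; +4 pad (align 8); @8: cpu [8B, align 8] → 16; @16: pid [4B, align 4] → 20; @20: uid [4B, align 4] → 24; size 24, align 8
@0: version [1B, align 1] → 1
+1 pad (align 2)
@2: src [8B, align 2] → 10
@10: magic [2B, align 2] → 12

0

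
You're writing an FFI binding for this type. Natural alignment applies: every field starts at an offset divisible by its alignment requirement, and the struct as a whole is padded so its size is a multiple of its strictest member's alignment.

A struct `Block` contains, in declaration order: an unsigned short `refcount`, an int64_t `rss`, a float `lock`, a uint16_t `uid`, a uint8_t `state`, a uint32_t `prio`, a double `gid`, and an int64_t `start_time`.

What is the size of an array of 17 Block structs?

@0: refcount [2B, align 2] → 2
+6 pad (align 8)
@8: rss [8B, align 8] → 16
@16: lock [4B, align 4] → 20
@20: uid [2B, align 2] → 22
@22: state [1B, align 1] → 23
+1 pad (align 4)
@24: prio [4B, align 4] → 28
+4 pad (align 8)
@32: gid [8B, align 8] → 40
@40: start_time [8B, align 8] → 48
size 48, align 8
array of 17: 17 × 48 = 816

816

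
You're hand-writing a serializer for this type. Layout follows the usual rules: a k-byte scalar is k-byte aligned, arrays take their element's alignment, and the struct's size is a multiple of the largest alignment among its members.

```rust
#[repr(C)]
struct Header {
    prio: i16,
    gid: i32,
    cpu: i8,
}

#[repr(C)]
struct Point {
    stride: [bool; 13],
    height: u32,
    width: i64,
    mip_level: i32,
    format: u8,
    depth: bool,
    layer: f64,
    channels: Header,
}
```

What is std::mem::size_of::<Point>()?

64 bytes

Header: @0: prio [2B, align 2] → 2; +2 pad (align 4); @4: gid [4B, align 4] → 8; @8: cpu [1B, align 1] → 9; +3 tail pad (align 4); size 12, align 4
@0: stride [13B, align 1] → 13
+3 pad (align 4)
@16: height [4B, align 4] → 20
+4 pad (align 8)
@24: width [8B, align 8] → 32
@32: mip_level [4B, align 4] → 36
@36: format [1B, align 1] → 37
@37: depth [1B, align 1] → 38
+2 pad (align 8)
@40: layer [8B, align 8] → 48
@48: channels [12B, align 4] → 60
+4 tail pad (align 8)
size 64, align 8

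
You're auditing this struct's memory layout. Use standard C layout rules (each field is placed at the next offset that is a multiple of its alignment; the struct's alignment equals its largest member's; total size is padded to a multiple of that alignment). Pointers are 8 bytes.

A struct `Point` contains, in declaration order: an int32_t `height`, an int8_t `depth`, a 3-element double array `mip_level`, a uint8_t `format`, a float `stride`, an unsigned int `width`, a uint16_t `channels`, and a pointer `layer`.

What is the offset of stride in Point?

0..4  height  (4B, 4-aligned)
4..5  depth  (1B, 1-aligned)
5..8  -- padding (3B)
8..32  mip_level  (24B, 8-aligned)
32..33  format  (1B, 1-aligned)
33..36  -- padding (3B)
36..40  stride  (4B, 4-aligned)

36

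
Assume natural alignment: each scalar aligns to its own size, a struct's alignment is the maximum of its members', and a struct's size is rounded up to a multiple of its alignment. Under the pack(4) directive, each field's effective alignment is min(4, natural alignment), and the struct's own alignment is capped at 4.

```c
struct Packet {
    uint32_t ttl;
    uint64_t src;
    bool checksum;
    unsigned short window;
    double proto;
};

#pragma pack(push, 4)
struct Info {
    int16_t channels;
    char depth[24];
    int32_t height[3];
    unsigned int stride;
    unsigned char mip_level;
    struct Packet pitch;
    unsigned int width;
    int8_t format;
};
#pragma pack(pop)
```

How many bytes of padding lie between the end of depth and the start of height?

2

Packet: 0..4  ttl  (4B, 4-aligned); 4..8  -- padding (4B); 8..16  src  (8B, 8-aligned); 16..17  checksum  (1B, 1-aligned); 17..18  -- padding (1B); 18..20  window  (2B, 2-aligned); 20..24  -- padding (4B); 24..32  proto  (8B, 8-aligned); sizeof = 32, alignof = 8
0..2  channels  (2B, 2-aligned)
2..26  depth  (24B, 1-aligned)
26..28  -- padding (2B)
28..40  height  (12B, 4-aligned)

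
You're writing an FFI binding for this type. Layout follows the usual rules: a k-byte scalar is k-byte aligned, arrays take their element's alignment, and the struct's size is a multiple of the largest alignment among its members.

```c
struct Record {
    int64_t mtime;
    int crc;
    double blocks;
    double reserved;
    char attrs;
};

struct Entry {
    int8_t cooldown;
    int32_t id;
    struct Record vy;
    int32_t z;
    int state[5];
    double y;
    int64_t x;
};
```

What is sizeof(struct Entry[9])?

Record: @0: mtime [8B, align 8] → 8; @8: crc [4B, align 4] → 12; +4 pad (align 8); @16: blocks [8B, align 8] → 24; @24: reserved [8B, align 8] → 32; @32: attrs [1B, align 1] → 33; +7 tail pad (align 8); size 40, align 8
@0: cooldown [1B, align 1] → 1
+3 pad (align 4)
@4: id [4B, align 4] → 8
@8: vy [40B, align 8] → 48
@48: z [4B, align 4] → 52
@52: state [20B, align 4] → 72
@72: y [8B, align 8] → 80
@80: x [8B, align 8] → 88
size 88, align 8
array of 9: 9 × 88 = 792

792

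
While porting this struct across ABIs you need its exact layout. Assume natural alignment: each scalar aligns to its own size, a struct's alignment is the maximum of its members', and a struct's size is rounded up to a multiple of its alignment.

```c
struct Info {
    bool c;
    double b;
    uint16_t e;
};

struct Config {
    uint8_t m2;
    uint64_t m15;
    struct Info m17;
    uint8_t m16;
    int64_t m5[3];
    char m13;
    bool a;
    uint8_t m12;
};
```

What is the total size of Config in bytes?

Info: c at 0 (size 1, align 1) → ends 1; pad 7 to align 8 for b; b at 8 (size 8, align 8) → ends 16; e at 16 (size 2, align 2) → ends 18; tail pad 6 to reach multiple of 8; total 24 bytes, alignment 8
m2 at 0 (size 1, align 1) → ends 1
pad 7 to align 8 for m15
m15 at 8 (size 8, align 8) → ends 16
m17 at 16 (size 24, align 8) → ends 40
m16 at 40 (size 1, align 1) → ends 41
pad 7 to align 8 for m5
m5 at 48 (size 24, align 8) → ends 72
m13 at 72 (size 1, align 1) → ends 73
a at 73 (size 1, align 1) → ends 74
m12 at 74 (size 1, align 1) → ends 75
tail pad 5 to reach multiple of 8
total 80 bytes, alignment 8

80 bytes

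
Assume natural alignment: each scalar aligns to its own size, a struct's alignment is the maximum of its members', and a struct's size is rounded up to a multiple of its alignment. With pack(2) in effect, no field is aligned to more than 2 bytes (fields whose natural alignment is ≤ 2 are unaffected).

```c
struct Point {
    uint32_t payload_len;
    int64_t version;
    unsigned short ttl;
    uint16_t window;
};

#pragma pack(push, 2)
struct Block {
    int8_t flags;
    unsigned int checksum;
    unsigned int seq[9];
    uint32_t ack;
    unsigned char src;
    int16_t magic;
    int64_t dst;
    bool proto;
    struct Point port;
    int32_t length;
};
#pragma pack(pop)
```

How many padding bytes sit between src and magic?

1

Point: payload_len at 0 (size 4, align 4) → ends 4; pad 4 to align 8 for version; version at 8 (size 8, align 8) → ends 16; ttl at 16 (size 2, align 2) → ends 18; window at 18 (size 2, align 2) → ends 20; tail pad 4 to reach multiple of 8; total 24 bytes, alignment 8
flags at 0 (size 1, align 1) → ends 1
pad 1 to align 2 for checksum
checksum at 2 (size 4, align 2) → ends 6
seq at 6 (size 36, align 2) → ends 42
ack at 42 (size 4, align 2) → ends 46
src at 46 (size 1, align 1) → ends 47
pad 1 to align 2 for magic
magic at 48 (size 2, align 2) → ends 50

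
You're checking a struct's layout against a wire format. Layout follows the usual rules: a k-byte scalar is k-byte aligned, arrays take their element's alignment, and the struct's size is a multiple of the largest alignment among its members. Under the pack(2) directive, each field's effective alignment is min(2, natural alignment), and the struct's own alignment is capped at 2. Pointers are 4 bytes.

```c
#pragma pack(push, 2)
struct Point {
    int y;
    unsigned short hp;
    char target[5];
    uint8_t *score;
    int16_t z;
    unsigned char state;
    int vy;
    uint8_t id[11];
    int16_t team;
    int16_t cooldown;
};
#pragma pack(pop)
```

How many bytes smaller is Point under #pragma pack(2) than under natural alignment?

0

natural layout:
  @0: y [4B, align 4] → 4
  @4: hp [2B, align 2] → 6
  @6: target [5B, align 1] → 11
  +1 pad (align 4)
  @12: score [4B, align 4] → 16
  @16: z [2B, align 2] → 18
  @18: state [1B, align 1] → 19
  +1 pad (align 4)
  @20: vy [4B, align 4] → 24
  @24: id [11B, align 1] → 35
  +1 pad (align 2)
  @36: team [2B, align 2] → 38
  @38: cooldown [2B, align 2] → 40
  size 40, align 4
packed(2) layout:
  @0: y [4B, align 2] → 4
  @4: hp [2B, align 2] → 6
  @6: target [5B, align 1] → 11
  +1 pad (align 2)
  @12: score [4B, align 2] → 16
  @16: z [2B, align 2] → 18
  @18: state [1B, align 1] → 19
  +1 pad (align 2)
  @20: vy [4B, align 2] → 24
  @24: id [11B, align 1] → 35
  +1 pad (align 2)
  @36: team [2B, align 2] → 38
  @38: cooldown [2B, align 2] → 40
  size 40, align 2
40 − 40 = 0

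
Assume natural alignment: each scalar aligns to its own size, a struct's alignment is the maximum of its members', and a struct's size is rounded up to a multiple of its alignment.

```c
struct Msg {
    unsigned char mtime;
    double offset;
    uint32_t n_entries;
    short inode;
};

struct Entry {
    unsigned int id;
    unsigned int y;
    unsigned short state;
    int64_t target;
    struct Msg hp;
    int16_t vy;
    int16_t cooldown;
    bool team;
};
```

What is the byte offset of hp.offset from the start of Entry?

Msg: 0..1  mtime  (1B, 1-aligned); 1..8  -- padding (7B); 8..16  offset  (8B, 8-aligned); 16..20  n_entries  (4B, 4-aligned); 20..22  inode  (2B, 2-aligned); 22..24  -- tail padding (2B); sizeof = 24, alignof = 8
0..4  id  (4B, 4-aligned)
4..8  y  (4B, 4-aligned)
8..10  state  (2B, 2-aligned)
10..16  -- padding (6B)
16..24  target  (8B, 8-aligned)
24..48  hp  (24B, 8-aligned)
within Msg: offset at 8
24 + 8 = 32

32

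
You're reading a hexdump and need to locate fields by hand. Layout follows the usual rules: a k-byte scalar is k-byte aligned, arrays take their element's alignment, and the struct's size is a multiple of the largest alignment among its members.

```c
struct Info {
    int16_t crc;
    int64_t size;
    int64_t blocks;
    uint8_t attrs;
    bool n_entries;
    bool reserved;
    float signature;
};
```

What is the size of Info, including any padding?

0..2  crc  (2B, 2-aligned)
2..8  -- padding (6B)
8..16  size  (8B, 8-aligned)
16..24  blocks  (8B, 8-aligned)
24..25  attrs  (1B, 1-aligned)
25..26  n_entries  (1B, 1-aligned)
26..27  reserved  (1B, 1-aligned)
27..28  -- padding (1B)
28..32  signature  (4B, 4-aligned)
sizeof = 32, alignof = 8

32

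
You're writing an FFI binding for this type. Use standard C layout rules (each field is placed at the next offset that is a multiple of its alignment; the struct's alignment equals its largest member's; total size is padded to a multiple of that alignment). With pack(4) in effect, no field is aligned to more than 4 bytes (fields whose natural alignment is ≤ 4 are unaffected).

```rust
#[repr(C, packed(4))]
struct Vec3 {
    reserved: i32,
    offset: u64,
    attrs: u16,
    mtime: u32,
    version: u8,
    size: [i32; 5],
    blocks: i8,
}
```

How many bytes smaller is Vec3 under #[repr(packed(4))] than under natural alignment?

8

natural layout:
  reserved at 0 (size 4, align 4) → ends 4
  pad 4 to align 8 for offset
  offset at 8 (size 8, align 8) → ends 16
  attrs at 16 (size 2, align 2) → ends 18
  pad 2 to align 4 for mtime
  mtime at 20 (size 4, align 4) → ends 24
  version at 24 (size 1, align 1) → ends 25
  pad 3 to align 4 for size
  size at 28 (size 20, align 4) → ends 48
  blocks at 48 (size 1, align 1) → ends 49
  tail pad 7 to reach multiple of 8
  total 56 bytes, alignment 8
packed(4) layout:
  reserved at 0 (size 4, align 4) → ends 4
  offset at 4 (size 8, align 4) → ends 12
  attrs at 12 (size 2, align 2) → ends 14
  pad 2 to align 4 for mtime
  mtime at 16 (size 4, align 4) → ends 20
  version at 20 (size 1, align 1) → ends 21
  pad 3 to align 4 for size
  size at 24 (size 20, align 4) → ends 44
  blocks at 44 (size 1, align 1) → ends 45
  tail pad 3 to reach multiple of 4
  total 48 bytes, alignment 4
56 − 48 = 8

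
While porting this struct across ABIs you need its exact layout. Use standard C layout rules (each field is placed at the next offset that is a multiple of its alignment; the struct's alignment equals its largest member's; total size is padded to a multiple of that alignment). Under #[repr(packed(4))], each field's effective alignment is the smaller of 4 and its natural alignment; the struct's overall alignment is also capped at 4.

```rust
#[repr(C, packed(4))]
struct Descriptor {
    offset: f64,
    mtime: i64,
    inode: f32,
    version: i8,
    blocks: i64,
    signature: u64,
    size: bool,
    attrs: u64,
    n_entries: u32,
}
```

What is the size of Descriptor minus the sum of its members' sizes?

6

offset at 0 (size 8, align 4) → ends 8
mtime at 8 (size 8, align 4) → ends 16
inode at 16 (size 4, align 4) → ends 20
version at 20 (size 1, align 1) → ends 21
pad 3 to align 4 for blocks
blocks at 24 (size 8, align 4) → ends 32
signature at 32 (size 8, align 4) → ends 40
size at 40 (size 1, align 1) → ends 41
pad 3 to align 4 for attrs
attrs at 44 (size 8, align 4) → ends 52
n_entries at 52 (size 4, align 4) → ends 56
total 56 bytes, alignment 4
data bytes 50, size 56 → padding 6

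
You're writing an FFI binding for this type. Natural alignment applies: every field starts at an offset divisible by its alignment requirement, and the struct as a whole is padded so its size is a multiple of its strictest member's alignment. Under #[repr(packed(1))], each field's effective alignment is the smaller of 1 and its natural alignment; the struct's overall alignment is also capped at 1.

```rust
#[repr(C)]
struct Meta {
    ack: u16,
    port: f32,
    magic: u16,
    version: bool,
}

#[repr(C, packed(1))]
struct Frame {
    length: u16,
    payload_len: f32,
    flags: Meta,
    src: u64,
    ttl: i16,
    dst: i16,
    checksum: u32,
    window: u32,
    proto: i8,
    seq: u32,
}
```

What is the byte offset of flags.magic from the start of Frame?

14

Meta: @0: ack [2B, align 2] → 2; +2 pad (align 4); @4: port [4B, align 4] → 8; @8: magic [2B, align 2] → 10; @10: version [1B, align 1] → 11; +1 tail pad (align 4); size 12, align 4
@0: length [2B, align 1] → 2
@2: payload_len [4B, align 1] → 6
@6: flags [12B, align 1] → 18
within Meta: magic at 8
6 + 8 = 14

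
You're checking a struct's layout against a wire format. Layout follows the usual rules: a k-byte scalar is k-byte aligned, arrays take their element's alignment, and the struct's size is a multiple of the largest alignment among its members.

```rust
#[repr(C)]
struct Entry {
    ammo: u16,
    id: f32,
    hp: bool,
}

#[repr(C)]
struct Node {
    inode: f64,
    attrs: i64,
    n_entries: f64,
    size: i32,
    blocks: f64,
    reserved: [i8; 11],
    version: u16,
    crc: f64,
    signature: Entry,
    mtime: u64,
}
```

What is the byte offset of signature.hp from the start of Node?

72

Entry: 0..2  ammo  (2B, 2-aligned); 2..4  -- padding (2B); 4..8  id  (4B, 4-aligned); 8..9  hp  (1B, 1-aligned); 9..12  -- tail padding (3B); sizeof = 12, alignof = 4
0..8  inode  (8B, 8-aligned)
8..16  attrs  (8B, 8-aligned)
16..24  n_entries  (8B, 8-aligned)
24..28  size  (4B, 4-aligned)
28..32  -- padding (4B)
32..40  blocks  (8B, 8-aligned)
40..51  reserved  (11B, 1-aligned)
51..52  -- padding (1B)
52..54  version  (2B, 2-aligned)
54..56  -- padding (2B)
56..64  crc  (8B, 8-aligned)
64..76  signature  (12B, 4-aligned)
within Entry: hp at 8
64 + 8 = 72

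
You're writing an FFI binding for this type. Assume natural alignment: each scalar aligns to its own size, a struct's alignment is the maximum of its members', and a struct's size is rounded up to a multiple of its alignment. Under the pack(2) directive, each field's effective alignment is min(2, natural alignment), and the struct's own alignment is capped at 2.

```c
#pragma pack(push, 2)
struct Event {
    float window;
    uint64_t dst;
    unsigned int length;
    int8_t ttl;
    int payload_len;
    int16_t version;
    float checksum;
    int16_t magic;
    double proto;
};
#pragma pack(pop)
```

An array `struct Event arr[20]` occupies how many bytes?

0..4  window  (4B, 2-aligned)
4..12  dst  (8B, 2-aligned)
12..16  length  (4B, 2-aligned)
16..17  ttl  (1B, 1-aligned)
17..18  -- padding (1B)
18..22  payload_len  (4B, 2-aligned)
22..24  version  (2B, 2-aligned)
24..28  checksum  (4B, 2-aligned)
28..30  magic  (2B, 2-aligned)
30..38  proto  (8B, 2-aligned)
sizeof = 38, alignof = 2
array of 20: 20 × 38 = 760

760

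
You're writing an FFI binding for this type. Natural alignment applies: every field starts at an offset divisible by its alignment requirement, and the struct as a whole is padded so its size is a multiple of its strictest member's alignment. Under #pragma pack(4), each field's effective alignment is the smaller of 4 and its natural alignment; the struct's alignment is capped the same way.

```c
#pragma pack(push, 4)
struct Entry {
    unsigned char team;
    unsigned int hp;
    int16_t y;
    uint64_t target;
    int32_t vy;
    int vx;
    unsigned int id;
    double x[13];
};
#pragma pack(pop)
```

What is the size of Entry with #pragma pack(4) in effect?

136

team at 0 (size 1, align 1) → ends 1
pad 3 to align 4 for hp
hp at 4 (size 4, align 4) → ends 8
y at 8 (size 2, align 2) → ends 10
pad 2 to align 4 for target
target at 12 (size 8, align 4) → ends 20
vy at 20 (size 4, align 4) → ends 24
vx at 24 (size 4, align 4) → ends 28
id at 28 (size 4, align 4) → ends 32
x at 32 (size 104, align 4) → ends 136
total 136 bytes, alignment 4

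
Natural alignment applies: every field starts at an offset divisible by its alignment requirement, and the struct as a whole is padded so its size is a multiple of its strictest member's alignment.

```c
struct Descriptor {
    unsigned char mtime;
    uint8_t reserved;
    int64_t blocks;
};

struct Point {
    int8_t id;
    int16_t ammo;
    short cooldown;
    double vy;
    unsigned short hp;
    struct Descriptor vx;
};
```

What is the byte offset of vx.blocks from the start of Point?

32

Descriptor: 0..1  mtime  (1B, 1-aligned); 1..2  reserved  (1B, 1-aligned); 2..8  -- padding (6B); 8..16  blocks  (8B, 8-aligned); sizeof = 16, alignof = 8
0..1  id  (1B, 1-aligned)
1..2  -- padding (1B)
2..4  ammo  (2B, 2-aligned)
4..6  cooldown  (2B, 2-aligned)
6..8  -- padding (2B)
8..16  vy  (8B, 8-aligned)
16..18  hp  (2B, 2-aligned)
18..24  -- padding (6B)
24..40  vx  (16B, 8-aligned)
within Descriptor: blocks at 8
24 + 8 = 32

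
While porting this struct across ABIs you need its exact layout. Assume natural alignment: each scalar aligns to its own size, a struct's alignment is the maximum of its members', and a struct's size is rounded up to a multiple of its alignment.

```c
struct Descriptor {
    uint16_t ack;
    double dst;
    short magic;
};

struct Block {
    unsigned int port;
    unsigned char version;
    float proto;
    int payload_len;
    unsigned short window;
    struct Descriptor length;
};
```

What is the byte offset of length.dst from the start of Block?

32

Descriptor: @0: ack [2B, align 2] → 2; +6 pad (align 8); @8: dst [8B, align 8] → 16; @16: magic [2B, align 2] → 18; +6 tail pad (align 8); size 24, align 8
@0: port [4B, align 4] → 4
@4: version [1B, align 1] → 5
+3 pad (align 4)
@8: proto [4B, align 4] → 12
@12: payload_len [4B, align 4] → 16
@16: window [2B, align 2] → 18
+6 pad (align 8)
@24: length [24B, align 8] → 48
within Descriptor: dst at 8
24 + 8 = 32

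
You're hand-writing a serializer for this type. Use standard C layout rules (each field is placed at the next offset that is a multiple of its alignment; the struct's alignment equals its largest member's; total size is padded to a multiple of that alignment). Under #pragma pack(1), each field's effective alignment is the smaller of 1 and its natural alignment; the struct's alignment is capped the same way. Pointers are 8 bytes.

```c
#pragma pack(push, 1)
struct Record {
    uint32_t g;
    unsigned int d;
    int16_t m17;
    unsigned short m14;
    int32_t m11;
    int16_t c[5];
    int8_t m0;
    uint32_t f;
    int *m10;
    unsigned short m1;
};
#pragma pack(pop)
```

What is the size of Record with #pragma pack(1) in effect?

41

@0: g [4B, align 1] → 4
@4: d [4B, align 1] → 8
@8: m17 [2B, align 1] → 10
@10: m14 [2B, align 1] → 12
@12: m11 [4B, align 1] → 16
@16: c [10B, align 1] → 26
@26: m0 [1B, align 1] → 27
@27: f [4B, align 1] → 31
@31: m10 [8B, align 1] → 39
@39: m1 [2B, align 1] → 41
size 41, align 1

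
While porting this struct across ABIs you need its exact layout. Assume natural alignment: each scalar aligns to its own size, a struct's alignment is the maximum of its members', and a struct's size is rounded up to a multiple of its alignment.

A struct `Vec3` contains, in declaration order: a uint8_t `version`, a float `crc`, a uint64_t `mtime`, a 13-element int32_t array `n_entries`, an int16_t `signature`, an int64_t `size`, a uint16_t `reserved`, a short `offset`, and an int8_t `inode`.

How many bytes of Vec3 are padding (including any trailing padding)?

0..1  version  (1B, 1-aligned)
1..4  -- padding (3B)
4..8  crc  (4B, 4-aligned)
8..16  mtime  (8B, 8-aligned)
16..68  n_entries  (52B, 4-aligned)
68..70  signature  (2B, 2-aligned)
70..72  -- padding (2B)
72..80  size  (8B, 8-aligned)
80..82  reserved  (2B, 2-aligned)
82..84  offset  (2B, 2-aligned)
84..85  inode  (1B, 1-aligned)
85..88  -- tail padding (3B)
sizeof = 88, alignof = 8
data bytes 80, size 88 → padding 8

8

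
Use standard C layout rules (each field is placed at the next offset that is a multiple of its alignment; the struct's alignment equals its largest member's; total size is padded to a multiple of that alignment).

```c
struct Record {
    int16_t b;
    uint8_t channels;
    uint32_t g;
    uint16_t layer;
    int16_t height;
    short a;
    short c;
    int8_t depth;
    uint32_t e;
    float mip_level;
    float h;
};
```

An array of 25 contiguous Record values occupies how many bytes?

800

b at 0 (size 2, align 2) → ends 2
channels at 2 (size 1, align 1) → ends 3
pad 1 to align 4 for g
g at 4 (size 4, align 4) → ends 8
layer at 8 (size 2, align 2) → ends 10
height at 10 (size 2, align 2) → ends 12
a at 12 (size 2, align 2) → ends 14
c at 14 (size 2, align 2) → ends 16
depth at 16 (size 1, align 1) → ends 17
pad 3 to align 4 for e
e at 20 (size 4, align 4) → ends 24
mip_level at 24 (size 4, align 4) → ends 28
h at 28 (size 4, align 4) → ends 32
total 32 bytes, alignment 4
array of 25: 25 × 32 = 800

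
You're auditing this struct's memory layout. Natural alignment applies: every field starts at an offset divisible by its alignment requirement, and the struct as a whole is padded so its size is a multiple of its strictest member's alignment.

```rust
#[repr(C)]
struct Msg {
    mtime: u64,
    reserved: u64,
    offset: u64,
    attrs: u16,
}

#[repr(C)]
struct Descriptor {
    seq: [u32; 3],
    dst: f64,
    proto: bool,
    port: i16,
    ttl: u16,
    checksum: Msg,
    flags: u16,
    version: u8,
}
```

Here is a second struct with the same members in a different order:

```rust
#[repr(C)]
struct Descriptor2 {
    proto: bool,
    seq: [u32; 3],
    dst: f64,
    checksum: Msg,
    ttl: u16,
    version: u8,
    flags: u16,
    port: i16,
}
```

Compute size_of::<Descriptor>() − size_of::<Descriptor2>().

8

Msg: @0: mtime [8B, align 8] → 8; @8: reserved [8B, align 8] → 16; @16: offset [8B, align 8] → 24; @24: attrs [2B, align 2] → 26; +6 tail pad (align 8); size 32, align 8
@0: seq [12B, align 4] → 12
+4 pad (align 8)
@16: dst [8B, align 8] → 24
@24: proto [1B, align 1] → 25
+1 pad (align 2)
@26: port [2B, align 2] → 28
@28: ttl [2B, align 2] → 30
+2 pad (align 8)
@32: checksum [32B, align 8] → 64
@64: flags [2B, align 2] → 66
@66: version [1B, align 1] → 67
+5 tail pad (align 8)
size 72, align 8
— Descriptor2 —
@0: proto [1B, align 1] → 1
+3 pad (align 4)
@4: seq [12B, align 4] → 16
@16: dst [8B, align 8] → 24
@24: checksum [32B, align 8] → 56
@56: ttl [2B, align 2] → 58
@58: version [1B, align 1] → 59
+1 pad (align 2)
@60: flags [2B, align 2] → 62
@62: port [2B, align 2] → 64
size 64, align 8
72 − 64 = 8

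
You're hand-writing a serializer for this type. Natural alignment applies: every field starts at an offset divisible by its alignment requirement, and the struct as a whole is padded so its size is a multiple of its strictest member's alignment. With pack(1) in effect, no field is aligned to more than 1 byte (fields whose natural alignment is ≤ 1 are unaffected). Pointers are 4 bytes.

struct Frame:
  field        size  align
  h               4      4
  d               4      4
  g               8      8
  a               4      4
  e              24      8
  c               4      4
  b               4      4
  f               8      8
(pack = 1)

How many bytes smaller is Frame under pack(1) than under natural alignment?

4

natural layout:
  @0: h [4B, align 4] → 4
  @4: d [4B, align 4] → 8
  @8: g [8B, align 8] → 16
  @16: a [4B, align 4] → 20
  +4 pad (align 8)
  @24: e [24B, align 8] → 48
  @48: c [4B, align 4] → 52
  @52: b [4B, align 4] → 56
  @56: f [8B, align 8] → 64
  size 64, align 8
packed(1) layout:
  @0: h [4B, align 1] → 4
  @4: d [4B, align 1] → 8
  @8: g [8B, align 1] → 16
  @16: a [4B, align 1] → 20
  @20: e [24B, align 1] → 44
  @44: c [4B, align 1] → 48
  @48: b [4B, align 1] → 52
  @52: f [8B, align 1] → 60
  size 60, align 1
64 − 60 = 4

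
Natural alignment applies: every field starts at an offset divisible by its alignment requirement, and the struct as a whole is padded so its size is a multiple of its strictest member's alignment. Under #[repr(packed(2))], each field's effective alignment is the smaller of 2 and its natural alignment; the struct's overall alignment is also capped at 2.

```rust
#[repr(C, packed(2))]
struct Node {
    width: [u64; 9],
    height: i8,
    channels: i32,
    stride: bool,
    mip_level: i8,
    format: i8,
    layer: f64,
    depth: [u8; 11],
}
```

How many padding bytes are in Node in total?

3

@0: width [72B, align 2] → 72
@72: height [1B, align 1] → 73
+1 pad (align 2)
@74: channels [4B, align 2] → 78
@78: stride [1B, align 1] → 79
@79: mip_level [1B, align 1] → 80
@80: format [1B, align 1] → 81
+1 pad (align 2)
@82: layer [8B, align 2] → 90
@90: depth [11B, align 1] → 101
+1 tail pad (align 2)
size 102, align 2
data bytes 99, size 102 → padding 3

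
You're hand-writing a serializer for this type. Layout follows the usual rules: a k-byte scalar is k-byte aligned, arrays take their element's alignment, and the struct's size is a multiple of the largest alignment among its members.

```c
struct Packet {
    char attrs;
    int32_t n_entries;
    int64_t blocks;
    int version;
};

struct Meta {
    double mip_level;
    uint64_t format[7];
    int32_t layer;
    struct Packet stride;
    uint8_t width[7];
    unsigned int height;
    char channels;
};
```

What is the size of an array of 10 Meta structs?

Packet: attrs at 0 (size 1, align 1) → ends 1; pad 3 to align 4 for n_entries; n_entries at 4 (size 4, align 4) → ends 8; blocks at 8 (size 8, align 8) → ends 16; version at 16 (size 4, align 4) → ends 20; tail pad 4 to reach multiple of 8; total 24 bytes, alignment 8
mip_level at 0 (size 8, align 8) → ends 8
format at 8 (size 56, align 8) → ends 64
layer at 64 (size 4, align 4) → ends 68
pad 4 to align 8 for stride
stride at 72 (size 24, align 8) → ends 96
width at 96 (size 7, align 1) → ends 103
pad 1 to align 4 for height
height at 104 (size 4, align 4) → ends 108
channels at 108 (size 1, align 1) → ends 109
tail pad 3 to reach multiple of 8
total 112 bytes, alignment 8
array of 10: 10 × 112 = 1120

1120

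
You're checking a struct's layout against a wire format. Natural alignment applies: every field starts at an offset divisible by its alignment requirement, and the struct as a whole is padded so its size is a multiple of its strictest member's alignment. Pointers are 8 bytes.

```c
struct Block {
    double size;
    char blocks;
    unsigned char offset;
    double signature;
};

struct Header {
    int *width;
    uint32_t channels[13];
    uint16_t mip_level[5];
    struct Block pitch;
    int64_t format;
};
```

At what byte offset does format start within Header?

96

Block: 0..8  size  (8B, 8-aligned); 8..9  blocks  (1B, 1-aligned); 9..10  offset  (1B, 1-aligned); 10..16  -- padding (6B); 16..24  signature  (8B, 8-aligned); sizeof = 24, alignof = 8
0..8  width  (8B, 8-aligned)
8..60  channels  (52B, 4-aligned)
60..70  mip_level  (10B, 2-aligned)
70..72  -- padding (2B)
72..96  pitch  (24B, 8-aligned)
96..104  format  (8B, 8-aligned)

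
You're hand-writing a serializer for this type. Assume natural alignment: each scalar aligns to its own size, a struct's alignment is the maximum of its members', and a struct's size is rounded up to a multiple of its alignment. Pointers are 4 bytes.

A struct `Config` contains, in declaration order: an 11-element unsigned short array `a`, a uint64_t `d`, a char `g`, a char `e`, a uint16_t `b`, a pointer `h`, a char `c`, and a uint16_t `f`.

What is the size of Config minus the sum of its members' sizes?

@0: a [22B, align 2] → 22
+2 pad (align 8)
@24: d [8B, align 8] → 32
@32: g [1B, align 1] → 33
@33: e [1B, align 1] → 34
@34: b [2B, align 2] → 36
@36: h [4B, align 4] → 40
@40: c [1B, align 1] → 41
+1 pad (align 2)
@42: f [2B, align 2] → 44
+4 tail pad (align 8)
size 48, align 8
data bytes 41, size 48 → padding 7

7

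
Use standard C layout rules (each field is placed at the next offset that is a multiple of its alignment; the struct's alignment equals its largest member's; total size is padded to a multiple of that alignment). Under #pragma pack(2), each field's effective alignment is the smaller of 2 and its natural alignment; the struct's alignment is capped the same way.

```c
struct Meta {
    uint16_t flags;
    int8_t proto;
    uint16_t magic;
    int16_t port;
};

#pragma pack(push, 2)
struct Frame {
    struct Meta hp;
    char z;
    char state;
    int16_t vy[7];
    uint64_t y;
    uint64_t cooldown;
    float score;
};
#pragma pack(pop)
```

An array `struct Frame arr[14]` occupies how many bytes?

616

Meta: @0: flags [2B, align 2] → 2; @2: proto [1B, align 1] → 3; +1 pad (align 2); @4: magic [2B, align 2] → 6; @6: port [2B, align 2] → 8; size 8, align 2
@0: hp [8B, align 2] → 8
@8: z [1B, align 1] → 9
@9: state [1B, align 1] → 10
@10: vy [14B, align 2] → 24
@24: y [8B, align 2] → 32
@32: cooldown [8B, align 2] → 40
@40: score [4B, align 2] → 44
size 44, align 2
array of 14: 14 × 44 = 616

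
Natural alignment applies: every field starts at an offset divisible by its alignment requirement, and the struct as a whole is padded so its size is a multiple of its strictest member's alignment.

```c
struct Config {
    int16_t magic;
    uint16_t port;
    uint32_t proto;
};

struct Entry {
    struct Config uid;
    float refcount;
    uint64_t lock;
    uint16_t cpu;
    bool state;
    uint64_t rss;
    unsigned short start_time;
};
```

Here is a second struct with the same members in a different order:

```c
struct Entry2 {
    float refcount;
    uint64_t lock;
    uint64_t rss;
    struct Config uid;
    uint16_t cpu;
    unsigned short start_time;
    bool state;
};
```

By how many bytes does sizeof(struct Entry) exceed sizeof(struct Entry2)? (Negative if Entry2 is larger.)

Config: 0..2  magic  (2B, 2-aligned); 2..4  port  (2B, 2-aligned); 4..8  proto  (4B, 4-aligned); sizeof = 8, alignof = 4
0..8  uid  (8B, 4-aligned)
8..12  refcount  (4B, 4-aligned)
12..16  -- padding (4B)
16..24  lock  (8B, 8-aligned)
24..26  cpu  (2B, 2-aligned)
26..27  state  (1B, 1-aligned)
27..32  -- padding (5B)
32..40  rss  (8B, 8-aligned)
40..42  start_time  (2B, 2-aligned)
42..48  -- tail padding (6B)
sizeof = 48, alignof = 8
— Entry2 —
0..4  refcount  (4B, 4-aligned)
4..8  -- padding (4B)
8..16  lock  (8B, 8-aligned)
16..24  rss  (8B, 8-aligned)
24..32  uid  (8B, 4-aligned)
32..34  cpu  (2B, 2-aligned)
34..36  start_time  (2B, 2-aligned)
36..37  state  (1B, 1-aligned)
37..40  -- tail padding (3B)
sizeof = 40, alignof = 8
48 − 40 = 8

8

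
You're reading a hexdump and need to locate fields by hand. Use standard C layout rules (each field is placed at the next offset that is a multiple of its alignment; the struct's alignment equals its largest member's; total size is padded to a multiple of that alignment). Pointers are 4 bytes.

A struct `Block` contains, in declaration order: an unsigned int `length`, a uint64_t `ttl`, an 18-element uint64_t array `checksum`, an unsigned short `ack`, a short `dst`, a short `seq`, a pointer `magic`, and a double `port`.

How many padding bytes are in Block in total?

@0: length [4B, align 4] → 4
+4 pad (align 8)
@8: ttl [8B, align 8] → 16
@16: checksum [144B, align 8] → 160
@160: ack [2B, align 2] → 162
@162: dst [2B, align 2] → 164
@164: seq [2B, align 2] → 166
+2 pad (align 4)
@168: magic [4B, align 4] → 172
+4 pad (align 8)
@176: port [8B, align 8] → 184
size 184, align 8
data bytes 174, size 184 → padding 10

10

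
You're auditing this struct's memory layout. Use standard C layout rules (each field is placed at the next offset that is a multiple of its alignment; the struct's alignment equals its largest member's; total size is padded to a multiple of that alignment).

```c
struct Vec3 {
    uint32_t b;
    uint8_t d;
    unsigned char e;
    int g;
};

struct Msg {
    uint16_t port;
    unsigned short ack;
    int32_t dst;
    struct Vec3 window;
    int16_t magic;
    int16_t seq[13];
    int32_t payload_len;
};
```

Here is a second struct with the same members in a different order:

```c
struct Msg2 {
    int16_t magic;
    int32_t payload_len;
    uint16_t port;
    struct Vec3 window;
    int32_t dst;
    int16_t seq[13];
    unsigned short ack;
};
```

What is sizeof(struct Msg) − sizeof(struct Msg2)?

Vec3: @0: b [4B, align 4] → 4; @4: d [1B, align 1] → 5; @5: e [1B, align 1] → 6; +2 pad (align 4); @8: g [4B, align 4] → 12; size 12, align 4
@0: port [2B, align 2] → 2
@2: ack [2B, align 2] → 4
@4: dst [4B, align 4] → 8
@8: window [12B, align 4] → 20
@20: magic [2B, align 2] → 22
@22: seq [26B, align 2] → 48
@48: payload_len [4B, align 4] → 52
size 52, align 4
— Msg2 —
@0: magic [2B, align 2] → 2
+2 pad (align 4)
@4: payload_len [4B, align 4] → 8
@8: port [2B, align 2] → 10
+2 pad (align 4)
@12: window [12B, align 4] → 24
@24: dst [4B, align 4] → 28
@28: seq [26B, align 2] → 54
@54: ack [2B, align 2] → 56
size 56, align 4
52 − 56 = -4

-4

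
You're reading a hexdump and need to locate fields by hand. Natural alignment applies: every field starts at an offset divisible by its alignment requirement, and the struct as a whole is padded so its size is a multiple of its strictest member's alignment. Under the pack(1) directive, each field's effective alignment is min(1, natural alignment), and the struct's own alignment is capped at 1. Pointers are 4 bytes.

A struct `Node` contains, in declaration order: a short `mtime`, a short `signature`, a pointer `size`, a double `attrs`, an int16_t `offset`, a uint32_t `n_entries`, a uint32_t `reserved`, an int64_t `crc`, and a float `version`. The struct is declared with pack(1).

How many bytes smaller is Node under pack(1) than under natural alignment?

10

natural layout:
  0..2  mtime  (2B, 2-aligned)
  2..4  signature  (2B, 2-aligned)
  4..8  size  (4B, 4-aligned)
  8..16  attrs  (8B, 8-aligned)
  16..18  offset  (2B, 2-aligned)
  18..20  -- padding (2B)
  20..24  n_entries  (4B, 4-aligned)
  24..28  reserved  (4B, 4-aligned)
  28..32  -- padding (4B)
  32..40  crc  (8B, 8-aligned)
  40..44  version  (4B, 4-aligned)
  44..48  -- tail padding (4B)
  sizeof = 48, alignof = 8
packed(1) layout:
  0..2  mtime  (2B, 1-aligned)
  2..4  signature  (2B, 1-aligned)
  4..8  size  (4B, 1-aligned)
  8..16  attrs  (8B, 1-aligned)
  16..18  offset  (2B, 1-aligned)
  18..22  n_entries  (4B, 1-aligned)
  22..26  reserved  (4B, 1-aligned)
  26..34  crc  (8B, 1-aligned)
  34..38  version  (4B, 1-aligned)
  sizeof = 38, alignof = 1
48 − 38 = 10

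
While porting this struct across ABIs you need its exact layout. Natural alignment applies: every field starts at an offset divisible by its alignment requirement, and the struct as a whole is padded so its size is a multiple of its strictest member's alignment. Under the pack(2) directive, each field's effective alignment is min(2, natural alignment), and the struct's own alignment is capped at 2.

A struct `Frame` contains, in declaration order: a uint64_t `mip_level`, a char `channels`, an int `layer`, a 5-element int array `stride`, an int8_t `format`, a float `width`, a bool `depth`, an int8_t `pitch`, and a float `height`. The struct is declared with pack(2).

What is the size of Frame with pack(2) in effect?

0..8  mip_level  (8B, 2-aligned)
8..9  channels  (1B, 1-aligned)
9..10  -- padding (1B)
10..14  layer  (4B, 2-aligned)
14..34  stride  (20B, 2-aligned)
34..35  format  (1B, 1-aligned)
35..36  -- padding (1B)
36..40  width  (4B, 2-aligned)
40..41  depth  (1B, 1-aligned)
41..42  pitch  (1B, 1-aligned)
42..46  height  (4B, 2-aligned)
sizeof = 46, alignof = 2

46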